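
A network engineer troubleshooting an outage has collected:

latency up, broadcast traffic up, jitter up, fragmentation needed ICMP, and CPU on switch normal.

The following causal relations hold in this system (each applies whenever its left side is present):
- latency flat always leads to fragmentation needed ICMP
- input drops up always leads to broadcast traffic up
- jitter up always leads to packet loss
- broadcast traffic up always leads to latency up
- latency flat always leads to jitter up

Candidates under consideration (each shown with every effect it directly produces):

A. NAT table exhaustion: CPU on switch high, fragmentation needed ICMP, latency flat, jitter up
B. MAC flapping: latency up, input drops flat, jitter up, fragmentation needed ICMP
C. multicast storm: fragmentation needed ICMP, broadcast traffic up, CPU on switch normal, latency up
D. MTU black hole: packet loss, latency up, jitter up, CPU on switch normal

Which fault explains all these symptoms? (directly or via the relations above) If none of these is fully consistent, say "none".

Testing each hypothesis:
(A) NAT table exhaustion — fails on latency up, broadcast traffic up, CPU on switch normal (predicts latency flat, not latency up; predicts CPU on switch high, not CPU on switch normal)
(B) MAC flapping — does not account for broadcast traffic up, CPU on switch normal
(C) multicast storm — latency up ✓; broadcast traffic up ✓; jitter up ✗; fragmentation needed ICMP ✓; CPU on switch normal ✓
(D) MTU black hole — latency up ✓; broadcast traffic up ✗; jitter up ✓; fragmentation needed ICMP ✗; CPU on switch normal ✓
None of the listed candidates fits everything.

none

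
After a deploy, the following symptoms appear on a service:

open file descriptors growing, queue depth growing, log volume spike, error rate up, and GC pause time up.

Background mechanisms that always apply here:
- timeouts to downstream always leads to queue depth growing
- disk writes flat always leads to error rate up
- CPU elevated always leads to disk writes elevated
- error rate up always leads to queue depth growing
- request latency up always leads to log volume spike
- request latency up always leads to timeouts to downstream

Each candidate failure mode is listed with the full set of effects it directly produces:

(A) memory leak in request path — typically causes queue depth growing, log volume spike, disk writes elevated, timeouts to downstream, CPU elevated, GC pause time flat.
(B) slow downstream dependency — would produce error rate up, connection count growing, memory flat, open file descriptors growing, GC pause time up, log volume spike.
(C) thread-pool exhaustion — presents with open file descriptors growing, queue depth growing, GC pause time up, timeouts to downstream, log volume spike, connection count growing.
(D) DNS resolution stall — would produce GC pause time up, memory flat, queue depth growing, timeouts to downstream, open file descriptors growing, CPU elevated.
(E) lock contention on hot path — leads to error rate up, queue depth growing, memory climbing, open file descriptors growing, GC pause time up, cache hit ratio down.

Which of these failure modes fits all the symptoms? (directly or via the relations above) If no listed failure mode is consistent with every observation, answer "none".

B

Checking each candidate against the observations:
(A) memory leak in request path — fails on open file descriptors growing, error rate up, GC pause time up (predicts GC pause time flat, not GC pause time up)
(B) slow downstream dependency — accounts for every observation (queue depth growing through error rate up → queue depth growing)
(C) thread-pool exhaustion — does not account for error rate up
(D) DNS resolution stall — open file descriptors growing +; queue depth growing +; log volume spike -; error rate up -; GC pause time up +
(E) lock contention on hot path — does not account for log volume spike
(B) is the only candidate with no mismatches.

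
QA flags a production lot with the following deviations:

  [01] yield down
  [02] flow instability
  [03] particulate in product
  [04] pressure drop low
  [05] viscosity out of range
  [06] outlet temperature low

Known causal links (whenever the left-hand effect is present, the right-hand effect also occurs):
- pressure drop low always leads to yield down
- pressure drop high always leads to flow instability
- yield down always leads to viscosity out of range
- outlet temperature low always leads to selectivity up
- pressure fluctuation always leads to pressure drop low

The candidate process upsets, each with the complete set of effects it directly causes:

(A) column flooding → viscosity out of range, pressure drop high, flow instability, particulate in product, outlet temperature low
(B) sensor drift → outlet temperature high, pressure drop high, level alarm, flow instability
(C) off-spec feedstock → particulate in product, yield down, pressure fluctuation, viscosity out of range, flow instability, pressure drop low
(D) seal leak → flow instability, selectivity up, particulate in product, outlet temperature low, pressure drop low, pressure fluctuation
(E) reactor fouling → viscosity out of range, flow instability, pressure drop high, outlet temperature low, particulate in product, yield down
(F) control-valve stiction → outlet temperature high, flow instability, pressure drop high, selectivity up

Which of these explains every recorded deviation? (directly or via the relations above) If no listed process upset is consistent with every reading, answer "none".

D

Per-candidate check:
(A) column flooding — yield down NO; flow instability yes; particulate in product yes; pressure drop low NO; viscosity out of range yes; outlet temperature low yes
(B) sensor drift — fails on yield down, particulate in product, pressure drop low, viscosity out of range, outlet temperature low (predicts pressure drop high, not pressure drop low; predicts outlet temperature high, not outlet temperature low)
(C) off-spec feedstock — does not account for outlet temperature low
(D) seal leak — accounts for every observation (yield down via pressure drop low → yield down)
(E) reactor fouling — fails on pressure drop low (predicts pressure drop high, not pressure drop low)
(F) control-valve stiction — yield down NO; flow instability yes; particulate in product NO; pressure drop low NO; viscosity out of range NO; outlet temperature low NO
(D) is the only candidate with no mismatches.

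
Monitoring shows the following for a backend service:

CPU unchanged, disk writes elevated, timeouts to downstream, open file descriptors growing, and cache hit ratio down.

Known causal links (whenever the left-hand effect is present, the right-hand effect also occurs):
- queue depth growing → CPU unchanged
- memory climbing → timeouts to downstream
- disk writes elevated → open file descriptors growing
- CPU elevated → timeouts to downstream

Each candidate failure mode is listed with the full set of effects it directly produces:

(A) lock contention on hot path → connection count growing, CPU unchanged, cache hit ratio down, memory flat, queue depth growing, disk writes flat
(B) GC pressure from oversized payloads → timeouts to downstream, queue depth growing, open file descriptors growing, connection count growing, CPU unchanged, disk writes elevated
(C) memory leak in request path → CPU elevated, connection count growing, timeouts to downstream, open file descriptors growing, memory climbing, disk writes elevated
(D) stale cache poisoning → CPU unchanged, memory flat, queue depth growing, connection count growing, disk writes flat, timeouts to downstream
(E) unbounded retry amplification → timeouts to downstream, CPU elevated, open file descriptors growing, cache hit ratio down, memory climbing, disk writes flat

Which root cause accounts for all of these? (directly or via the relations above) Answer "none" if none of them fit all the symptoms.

none

Per-candidate check:
(A) lock contention on hot path — fails on disk writes elevated, timeouts to downstream, open file descriptors growing (predicts disk writes flat, not disk writes elevated)
(B) GC pressure from oversized payloads — CPU unchanged yes; disk writes elevated yes; timeouts to downstream yes; open file descriptors growing yes; cache hit ratio down NO
(C) memory leak in request path — CPU unchanged NO; disk writes elevated yes; timeouts to downstream yes; open file descriptors growing yes; cache hit ratio down NO
(D) stale cache poisoning — fails on disk writes elevated, open file descriptors growing, cache hit ratio down (predicts disk writes flat, not disk writes elevated)
(E) unbounded retry amplification — CPU unchanged NO; disk writes elevated NO; timeouts to downstream yes; open file descriptors growing yes; cache hit ratio down yes
None of the listed candidates fits everything.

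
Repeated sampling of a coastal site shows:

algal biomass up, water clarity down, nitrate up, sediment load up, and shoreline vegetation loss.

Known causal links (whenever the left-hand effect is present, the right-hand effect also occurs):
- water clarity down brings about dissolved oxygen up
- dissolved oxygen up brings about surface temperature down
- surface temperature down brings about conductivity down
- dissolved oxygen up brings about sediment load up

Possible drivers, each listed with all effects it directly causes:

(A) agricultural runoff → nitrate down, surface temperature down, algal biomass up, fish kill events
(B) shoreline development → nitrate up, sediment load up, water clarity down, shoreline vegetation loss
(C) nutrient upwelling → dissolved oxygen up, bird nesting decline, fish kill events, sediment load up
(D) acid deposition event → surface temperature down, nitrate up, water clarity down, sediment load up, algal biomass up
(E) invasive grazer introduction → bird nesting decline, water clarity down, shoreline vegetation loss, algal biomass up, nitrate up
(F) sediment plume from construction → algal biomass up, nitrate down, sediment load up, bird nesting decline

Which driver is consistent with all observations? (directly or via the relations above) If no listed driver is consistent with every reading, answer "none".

For each candidate, compare predicted effects to what was observed:
(A) agricultural runoff — algal biomass up match; water clarity down miss; nitrate up miss; sediment load up miss; shoreline vegetation loss miss
(B) shoreline development — algal biomass up miss; water clarity down match; nitrate up match; sediment load up match; shoreline vegetation loss match
(C) nutrient upwelling — algal biomass up miss; water clarity down miss; nitrate up miss; sediment load up match; shoreline vegetation loss miss
(D) acid deposition event — algal biomass up match; water clarity down match; nitrate up match; sediment load up match; shoreline vegetation loss miss
(E) invasive grazer introduction — accounts for every observation (sediment load up by water clarity down → dissolved oxygen up → sediment load up)
(F) sediment plume from construction — fails on water clarity down, nitrate up, shoreline vegetation loss (predicts nitrate down, not nitrate up)
(E) is the only candidate with no mismatches.

E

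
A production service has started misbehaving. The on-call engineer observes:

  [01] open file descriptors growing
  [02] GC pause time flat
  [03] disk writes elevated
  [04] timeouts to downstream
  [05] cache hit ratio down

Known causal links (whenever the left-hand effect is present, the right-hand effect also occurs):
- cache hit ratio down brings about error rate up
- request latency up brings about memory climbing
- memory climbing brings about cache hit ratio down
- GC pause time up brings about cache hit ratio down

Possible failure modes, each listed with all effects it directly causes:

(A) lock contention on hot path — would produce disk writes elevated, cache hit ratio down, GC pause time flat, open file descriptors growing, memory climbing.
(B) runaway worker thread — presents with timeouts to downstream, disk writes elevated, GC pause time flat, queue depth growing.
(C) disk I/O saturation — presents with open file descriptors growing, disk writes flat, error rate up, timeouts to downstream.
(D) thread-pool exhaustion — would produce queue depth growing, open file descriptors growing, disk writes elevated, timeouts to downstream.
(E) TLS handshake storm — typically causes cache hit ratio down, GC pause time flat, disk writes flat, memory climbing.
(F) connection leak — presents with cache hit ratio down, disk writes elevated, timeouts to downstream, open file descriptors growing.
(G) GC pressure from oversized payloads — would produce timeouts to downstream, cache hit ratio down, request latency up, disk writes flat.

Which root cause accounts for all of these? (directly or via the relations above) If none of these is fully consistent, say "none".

none

Testing each hypothesis:
(A) lock contention on hot path — open file descriptors growing match; GC pause time flat match; disk writes elevated match; timeouts to downstream miss; cache hit ratio down match
(B) runaway worker thread — does not account for open file descriptors growing, cache hit ratio down
(C) disk I/O saturation — open file descriptors growing match; GC pause time flat miss; disk writes elevated miss; timeouts to downstream match; cache hit ratio down miss
(D) thread-pool exhaustion — does not account for GC pause time flat, cache hit ratio down
(E) TLS handshake storm — open file descriptors growing miss; GC pause time flat match; disk writes elevated miss; timeouts to downstream miss; cache hit ratio down match
(F) connection leak — open file descriptors growing match; GC pause time flat miss; disk writes elevated match; timeouts to downstream match; cache hit ratio down match
(G) GC pressure from oversized payloads — fails on open file descriptors growing, GC pause time flat, disk writes elevated (predicts disk writes flat, not disk writes elevated)
No candidate is consistent with all observations.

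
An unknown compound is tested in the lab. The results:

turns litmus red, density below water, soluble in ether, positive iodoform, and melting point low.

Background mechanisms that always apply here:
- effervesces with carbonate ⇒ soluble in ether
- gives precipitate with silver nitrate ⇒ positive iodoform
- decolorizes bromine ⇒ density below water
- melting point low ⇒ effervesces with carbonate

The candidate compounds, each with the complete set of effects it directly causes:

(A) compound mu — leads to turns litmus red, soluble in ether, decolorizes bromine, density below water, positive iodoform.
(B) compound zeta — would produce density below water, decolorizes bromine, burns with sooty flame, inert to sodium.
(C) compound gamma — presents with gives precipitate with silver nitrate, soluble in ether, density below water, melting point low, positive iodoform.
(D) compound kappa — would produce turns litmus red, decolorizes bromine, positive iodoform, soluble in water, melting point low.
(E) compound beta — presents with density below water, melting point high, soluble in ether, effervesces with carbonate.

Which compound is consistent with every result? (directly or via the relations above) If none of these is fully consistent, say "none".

D

Testing each hypothesis:
(A) compound mu — does not account for melting point low
(B) compound zeta — does not account for turns litmus red, soluble in ether, positive iodoform, melting point low
(C) compound gamma — does not account for turns litmus red
(D) compound kappa — turns litmus red ✓; density below water ✓ (via decolorizes bromine → density below water); soluble in ether ✓ (via melting point low → effervesces with carbonate → soluble in ether); positive iodoform ✓; melting point low ✓
(E) compound beta — fails on turns litmus red, positive iodoform, melting point low (predicts melting point high, not melting point low)
(D) is the only candidate with no mismatches.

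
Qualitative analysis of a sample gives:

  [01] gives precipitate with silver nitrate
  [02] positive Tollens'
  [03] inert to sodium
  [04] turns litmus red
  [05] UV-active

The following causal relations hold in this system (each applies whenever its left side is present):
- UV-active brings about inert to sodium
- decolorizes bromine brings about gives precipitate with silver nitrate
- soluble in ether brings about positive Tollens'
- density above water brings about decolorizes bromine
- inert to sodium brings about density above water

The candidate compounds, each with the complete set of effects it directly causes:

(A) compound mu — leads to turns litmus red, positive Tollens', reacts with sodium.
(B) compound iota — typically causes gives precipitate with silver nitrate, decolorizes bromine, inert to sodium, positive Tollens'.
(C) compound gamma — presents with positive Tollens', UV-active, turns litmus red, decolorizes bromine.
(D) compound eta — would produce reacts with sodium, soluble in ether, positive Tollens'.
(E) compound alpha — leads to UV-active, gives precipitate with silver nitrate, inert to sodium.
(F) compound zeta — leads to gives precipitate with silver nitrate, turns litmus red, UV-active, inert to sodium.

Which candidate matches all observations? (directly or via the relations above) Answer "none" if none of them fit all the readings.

Per-candidate check:
(A) compound mu — fails on gives precipitate with silver nitrate, inert to sodium, UV-active (predicts reacts with sodium, not inert to sodium)
(B) compound iota — gives precipitate with silver nitrate ✓; positive Tollens' ✓; inert to sodium ✓; turns litmus red ✗; UV-active ✗
(C) compound gamma — gives precipitate with silver nitrate ✓ (through decolorizes bromine → gives precipitate with silver nitrate); positive Tollens' ✓; inert to sodium ✓ (through UV-active → inert to sodium); turns litmus red ✓; UV-active ✓
(D) compound eta — fails on gives precipitate with silver nitrate, inert to sodium, turns litmus red, UV-active (predicts reacts with sodium, not inert to sodium)
(E) compound alpha — gives precipitate with silver nitrate ✓; positive Tollens' ✗; inert to sodium ✓; turns litmus red ✗; UV-active ✓
(F) compound zeta — gives precipitate with silver nitrate ✓; positive Tollens' ✗; inert to sodium ✓; turns litmus red ✓; UV-active ✓
(C) is the only candidate with no mismatches.

C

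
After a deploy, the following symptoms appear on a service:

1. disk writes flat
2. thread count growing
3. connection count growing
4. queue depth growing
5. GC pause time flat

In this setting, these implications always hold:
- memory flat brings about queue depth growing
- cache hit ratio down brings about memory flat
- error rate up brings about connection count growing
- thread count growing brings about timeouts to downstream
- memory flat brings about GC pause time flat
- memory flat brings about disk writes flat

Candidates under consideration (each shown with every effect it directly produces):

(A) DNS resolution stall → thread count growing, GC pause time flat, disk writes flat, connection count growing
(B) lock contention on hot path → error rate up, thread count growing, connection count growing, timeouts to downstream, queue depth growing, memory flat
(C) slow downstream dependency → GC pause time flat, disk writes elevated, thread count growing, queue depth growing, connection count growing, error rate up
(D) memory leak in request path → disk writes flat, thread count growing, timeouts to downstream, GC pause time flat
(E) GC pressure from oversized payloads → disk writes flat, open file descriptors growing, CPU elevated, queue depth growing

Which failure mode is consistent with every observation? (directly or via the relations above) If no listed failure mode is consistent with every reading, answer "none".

Checking each candidate against the observations:
(A) DNS resolution stall — disk writes flat ✓; thread count growing ✓; connection count growing ✓; queue depth growing ✗; GC pause time flat ✓
(B) lock contention on hot path — accounts for every observation (disk writes flat via memory flat → disk writes flat)
(C) slow downstream dependency — fails on disk writes flat (predicts disk writes elevated, not disk writes flat)
(D) memory leak in request path — disk writes flat ✓; thread count growing ✓; connection count growing ✗; queue depth growing ✗; GC pause time flat ✓
(E) GC pressure from oversized payloads — does not account for thread count growing, connection count growing, GC pause time flat
(B) is the only candidate with no mismatches.

B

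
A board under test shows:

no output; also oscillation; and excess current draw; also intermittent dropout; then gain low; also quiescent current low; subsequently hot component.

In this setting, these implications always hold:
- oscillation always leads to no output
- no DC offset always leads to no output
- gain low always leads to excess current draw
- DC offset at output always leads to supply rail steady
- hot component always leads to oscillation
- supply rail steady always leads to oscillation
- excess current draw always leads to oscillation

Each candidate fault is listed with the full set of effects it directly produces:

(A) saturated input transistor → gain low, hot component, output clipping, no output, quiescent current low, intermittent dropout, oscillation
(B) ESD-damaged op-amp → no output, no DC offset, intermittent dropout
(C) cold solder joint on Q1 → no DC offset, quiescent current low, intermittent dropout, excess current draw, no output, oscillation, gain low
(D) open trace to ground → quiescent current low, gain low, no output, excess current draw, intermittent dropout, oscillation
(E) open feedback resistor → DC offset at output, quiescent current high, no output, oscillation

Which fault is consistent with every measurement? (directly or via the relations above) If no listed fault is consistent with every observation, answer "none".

Testing each hypothesis:
(A) saturated input transistor — no output ✓; oscillation ✓; excess current draw ✓ (by gain low → excess current draw); intermittent dropout ✓; gain low ✓; quiescent current low ✓; hot component ✓
(B) ESD-damaged op-amp — no output ✓; oscillation ✗; excess current draw ✗; intermittent dropout ✓; gain low ✗; quiescent current low ✗; hot component ✗
(C) cold solder joint on Q1 — does not account for hot component
(D) open trace to ground — no output ✓; oscillation ✓; excess current draw ✓; intermittent dropout ✓; gain low ✓; quiescent current low ✓; hot component ✗
(E) open feedback resistor — no output ✓; oscillation ✓; excess current draw ✗; intermittent dropout ✗; gain low ✗; quiescent current low ✗; hot component ✗
Only (A) is consistent with every observation.

A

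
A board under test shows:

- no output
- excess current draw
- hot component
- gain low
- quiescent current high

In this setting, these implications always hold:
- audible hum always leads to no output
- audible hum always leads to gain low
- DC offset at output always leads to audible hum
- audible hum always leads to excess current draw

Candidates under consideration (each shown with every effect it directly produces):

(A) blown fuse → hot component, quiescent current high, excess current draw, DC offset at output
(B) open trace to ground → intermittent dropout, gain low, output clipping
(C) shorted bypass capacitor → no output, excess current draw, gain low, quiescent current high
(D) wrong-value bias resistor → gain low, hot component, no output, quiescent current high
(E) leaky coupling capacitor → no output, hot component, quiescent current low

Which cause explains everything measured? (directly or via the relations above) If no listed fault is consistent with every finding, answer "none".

A

Testing each hypothesis:
(A) blown fuse — no output match (by DC offset at output → audible hum → no output); excess current draw match; hot component match; gain low match (by DC offset at output → audible hum → gain low); quiescent current high match
(B) open trace to ground — no output miss; excess current draw miss; hot component miss; gain low match; quiescent current high miss
(C) shorted bypass capacitor — no output match; excess current draw match; hot component miss; gain low match; quiescent current high match
(D) wrong-value bias resistor — does not account for excess current draw
(E) leaky coupling capacitor — no output match; excess current draw miss; hot component match; gain low miss; quiescent current high miss
(A) is the only candidate with no mismatches.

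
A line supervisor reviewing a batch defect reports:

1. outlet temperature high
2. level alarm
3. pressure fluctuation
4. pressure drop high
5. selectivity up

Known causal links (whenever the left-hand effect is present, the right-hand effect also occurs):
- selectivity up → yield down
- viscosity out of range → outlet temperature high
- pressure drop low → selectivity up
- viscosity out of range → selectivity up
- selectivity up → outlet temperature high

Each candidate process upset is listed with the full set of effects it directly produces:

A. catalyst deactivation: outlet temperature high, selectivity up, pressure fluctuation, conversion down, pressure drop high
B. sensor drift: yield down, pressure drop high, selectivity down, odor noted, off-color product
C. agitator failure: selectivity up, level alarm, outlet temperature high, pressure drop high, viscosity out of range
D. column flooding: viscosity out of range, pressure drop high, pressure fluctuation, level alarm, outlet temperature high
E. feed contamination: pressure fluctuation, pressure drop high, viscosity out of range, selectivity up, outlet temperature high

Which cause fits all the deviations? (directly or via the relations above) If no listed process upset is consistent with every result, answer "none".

Per-candidate check:
(A) catalyst deactivation — outlet temperature high +; level alarm -; pressure fluctuation +; pressure drop high +; selectivity up +
(B) sensor drift — fails on outlet temperature high, level alarm, pressure fluctuation, selectivity up (predicts selectivity down, not selectivity up)
(C) agitator failure — outlet temperature high +; level alarm +; pressure fluctuation -; pressure drop high +; selectivity up +
(D) column flooding — outlet temperature high +; level alarm +; pressure fluctuation +; pressure drop high +; selectivity up + (via viscosity out of range → selectivity up)
(E) feed contamination — does not account for level alarm
Only (D) is consistent with every observation.

D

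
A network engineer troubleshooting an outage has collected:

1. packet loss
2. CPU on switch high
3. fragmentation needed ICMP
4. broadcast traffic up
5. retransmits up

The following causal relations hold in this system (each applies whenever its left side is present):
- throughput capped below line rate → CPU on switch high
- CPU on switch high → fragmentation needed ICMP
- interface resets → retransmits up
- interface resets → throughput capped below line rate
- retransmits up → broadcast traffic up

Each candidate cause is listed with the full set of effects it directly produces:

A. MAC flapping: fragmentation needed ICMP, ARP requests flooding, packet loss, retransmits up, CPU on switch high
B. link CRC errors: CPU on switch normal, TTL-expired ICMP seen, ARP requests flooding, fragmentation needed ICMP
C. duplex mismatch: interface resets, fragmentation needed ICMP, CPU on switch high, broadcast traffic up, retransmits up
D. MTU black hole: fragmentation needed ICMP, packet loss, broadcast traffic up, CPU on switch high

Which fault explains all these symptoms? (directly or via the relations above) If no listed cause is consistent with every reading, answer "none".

Checking each candidate against the observations:
(A) MAC flapping — packet loss ✓; CPU on switch high ✓; fragmentation needed ICMP ✓; broadcast traffic up ✓ (via retransmits up → broadcast traffic up); retransmits up ✓
(B) link CRC errors — fails on packet loss, CPU on switch high, broadcast traffic up, retransmits up (predicts CPU on switch normal, not CPU on switch high)
(C) duplex mismatch — packet loss ✗; CPU on switch high ✓; fragmentation needed ICMP ✓; broadcast traffic up ✓; retransmits up ✓
(D) MTU black hole — packet loss ✓; CPU on switch high ✓; fragmentation needed ICMP ✓; broadcast traffic up ✓; retransmits up ✗
Only (A) is consistent with every observation.

A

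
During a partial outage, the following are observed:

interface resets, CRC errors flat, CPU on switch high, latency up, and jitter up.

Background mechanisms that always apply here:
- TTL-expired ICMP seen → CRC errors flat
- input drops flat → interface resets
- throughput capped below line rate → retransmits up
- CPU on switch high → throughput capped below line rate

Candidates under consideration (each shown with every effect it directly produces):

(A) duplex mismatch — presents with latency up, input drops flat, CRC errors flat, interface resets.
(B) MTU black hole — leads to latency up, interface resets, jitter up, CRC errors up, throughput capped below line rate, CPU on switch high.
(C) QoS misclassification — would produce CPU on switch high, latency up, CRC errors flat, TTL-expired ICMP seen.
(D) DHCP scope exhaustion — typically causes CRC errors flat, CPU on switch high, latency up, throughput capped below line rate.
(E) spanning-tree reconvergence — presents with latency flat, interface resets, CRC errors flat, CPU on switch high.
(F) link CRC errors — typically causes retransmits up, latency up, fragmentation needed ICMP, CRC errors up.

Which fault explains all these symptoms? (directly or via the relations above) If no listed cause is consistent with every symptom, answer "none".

Per-candidate check:
(A) duplex mismatch — does not account for CPU on switch high, jitter up
(B) MTU black hole — interface resets ✓; CRC errors flat ✗; CPU on switch high ✓; latency up ✓; jitter up ✓
(C) QoS misclassification — interface resets ✗; CRC errors flat ✓; CPU on switch high ✓; latency up ✓; jitter up ✗
(D) DHCP scope exhaustion — interface resets ✗; CRC errors flat ✓; CPU on switch high ✓; latency up ✓; jitter up ✗
(E) spanning-tree reconvergence — fails on latency up, jitter up (predicts latency flat, not latency up)
(F) link CRC errors — interface resets ✗; CRC errors flat ✗; CPU on switch high ✗; latency up ✓; jitter up ✗
None of the listed candidates fits everything.

none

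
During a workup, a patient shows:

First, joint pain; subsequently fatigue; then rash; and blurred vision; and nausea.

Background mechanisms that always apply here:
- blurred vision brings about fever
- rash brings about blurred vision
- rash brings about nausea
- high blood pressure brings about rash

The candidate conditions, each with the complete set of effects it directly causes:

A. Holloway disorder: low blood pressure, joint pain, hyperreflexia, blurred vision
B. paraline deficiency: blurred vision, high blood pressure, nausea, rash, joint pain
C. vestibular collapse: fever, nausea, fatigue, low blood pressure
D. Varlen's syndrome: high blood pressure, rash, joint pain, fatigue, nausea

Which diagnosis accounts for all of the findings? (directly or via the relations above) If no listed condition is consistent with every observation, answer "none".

D

Checking each candidate against the observations:
(A) Holloway disorder — joint pain ✓; fatigue ✗; rash ✗; blurred vision ✓; nausea ✗
(B) paraline deficiency — does not account for fatigue
(C) vestibular collapse — joint pain ✗; fatigue ✓; rash ✗; blurred vision ✗; nausea ✓
(D) Varlen's syndrome — accounts for every observation (blurred vision by rash → blurred vision)
(D) is the only candidate with no mismatches.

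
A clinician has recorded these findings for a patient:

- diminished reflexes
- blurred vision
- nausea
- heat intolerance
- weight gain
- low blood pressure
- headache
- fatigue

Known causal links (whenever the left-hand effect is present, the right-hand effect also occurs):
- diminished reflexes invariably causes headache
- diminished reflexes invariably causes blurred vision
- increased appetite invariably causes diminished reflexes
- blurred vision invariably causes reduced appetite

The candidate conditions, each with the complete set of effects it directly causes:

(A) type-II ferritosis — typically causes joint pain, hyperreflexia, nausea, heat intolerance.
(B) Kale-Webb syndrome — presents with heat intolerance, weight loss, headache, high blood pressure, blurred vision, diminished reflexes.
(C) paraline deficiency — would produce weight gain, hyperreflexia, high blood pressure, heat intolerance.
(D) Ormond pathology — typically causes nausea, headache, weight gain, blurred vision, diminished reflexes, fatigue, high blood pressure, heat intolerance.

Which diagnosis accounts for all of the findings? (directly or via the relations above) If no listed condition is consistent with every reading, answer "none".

Per-candidate check:
(A) type-II ferritosis — diminished reflexes -; blurred vision -; nausea +; heat intolerance +; weight gain -; low blood pressure -; headache -; fatigue -
(B) Kale-Webb syndrome — fails on nausea, weight gain, low blood pressure, fatigue (predicts weight loss, not weight gain; predicts high blood pressure, not low blood pressure)
(C) paraline deficiency — diminished reflexes -; blurred vision -; nausea -; heat intolerance +; weight gain +; low blood pressure -; headache -; fatigue -
(D) Ormond pathology — diminished reflexes +; blurred vision +; nausea +; heat intolerance +; weight gain +; low blood pressure -; headache +; fatigue +
No candidate is consistent with all observations.

none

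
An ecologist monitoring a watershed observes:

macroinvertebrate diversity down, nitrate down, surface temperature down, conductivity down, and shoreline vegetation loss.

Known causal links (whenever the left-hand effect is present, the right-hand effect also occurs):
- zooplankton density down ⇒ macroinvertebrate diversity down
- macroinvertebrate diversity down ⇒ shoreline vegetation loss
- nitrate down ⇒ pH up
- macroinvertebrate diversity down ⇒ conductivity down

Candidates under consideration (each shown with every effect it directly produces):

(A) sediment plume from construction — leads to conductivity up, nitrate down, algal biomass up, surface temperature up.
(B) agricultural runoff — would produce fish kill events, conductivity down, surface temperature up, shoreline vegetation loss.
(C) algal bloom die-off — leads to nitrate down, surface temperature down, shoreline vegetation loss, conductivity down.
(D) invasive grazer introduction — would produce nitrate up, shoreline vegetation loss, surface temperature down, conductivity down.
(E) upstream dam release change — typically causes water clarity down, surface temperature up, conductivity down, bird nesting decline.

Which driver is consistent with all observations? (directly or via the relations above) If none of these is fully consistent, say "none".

none

Checking each candidate against the observations:
(A) sediment plume from construction — macroinvertebrate diversity down -; nitrate down +; surface temperature down -; conductivity down -; shoreline vegetation loss -
(B) agricultural runoff — macroinvertebrate diversity down -; nitrate down -; surface temperature down -; conductivity down +; shoreline vegetation loss +
(C) algal bloom die-off — does not account for macroinvertebrate diversity down
(D) invasive grazer introduction — fails on macroinvertebrate diversity down, nitrate down (predicts nitrate up, not nitrate down)
(E) upstream dam release change — macroinvertebrate diversity down -; nitrate down -; surface temperature down -; conductivity down +; shoreline vegetation loss -
No candidate is consistent with all observations.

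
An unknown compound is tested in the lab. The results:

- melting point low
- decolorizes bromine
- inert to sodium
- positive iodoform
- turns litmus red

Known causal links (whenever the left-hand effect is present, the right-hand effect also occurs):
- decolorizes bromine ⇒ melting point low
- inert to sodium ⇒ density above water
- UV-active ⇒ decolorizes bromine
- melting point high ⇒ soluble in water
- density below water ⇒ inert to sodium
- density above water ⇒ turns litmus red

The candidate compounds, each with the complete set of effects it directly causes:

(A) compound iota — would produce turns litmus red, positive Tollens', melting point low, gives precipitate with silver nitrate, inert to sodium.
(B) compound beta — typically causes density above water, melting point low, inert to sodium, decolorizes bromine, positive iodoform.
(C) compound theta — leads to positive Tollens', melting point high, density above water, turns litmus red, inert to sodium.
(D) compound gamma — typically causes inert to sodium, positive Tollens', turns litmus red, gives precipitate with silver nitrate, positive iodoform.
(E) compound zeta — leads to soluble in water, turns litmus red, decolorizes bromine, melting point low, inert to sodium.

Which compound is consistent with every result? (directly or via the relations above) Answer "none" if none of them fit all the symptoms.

Testing each hypothesis:
(A) compound iota — does not account for decolorizes bromine, positive iodoform
(B) compound beta — accounts for every observation (turns litmus red through density above water → turns litmus red)
(C) compound theta — melting point low ✗; decolorizes bromine ✗; inert to sodium ✓; positive iodoform ✗; turns litmus red ✓
(D) compound gamma — melting point low ✗; decolorizes bromine ✗; inert to sodium ✓; positive iodoform ✓; turns litmus red ✓
(E) compound zeta — does not account for positive iodoform
(B) alone accounts for all the evidence.

B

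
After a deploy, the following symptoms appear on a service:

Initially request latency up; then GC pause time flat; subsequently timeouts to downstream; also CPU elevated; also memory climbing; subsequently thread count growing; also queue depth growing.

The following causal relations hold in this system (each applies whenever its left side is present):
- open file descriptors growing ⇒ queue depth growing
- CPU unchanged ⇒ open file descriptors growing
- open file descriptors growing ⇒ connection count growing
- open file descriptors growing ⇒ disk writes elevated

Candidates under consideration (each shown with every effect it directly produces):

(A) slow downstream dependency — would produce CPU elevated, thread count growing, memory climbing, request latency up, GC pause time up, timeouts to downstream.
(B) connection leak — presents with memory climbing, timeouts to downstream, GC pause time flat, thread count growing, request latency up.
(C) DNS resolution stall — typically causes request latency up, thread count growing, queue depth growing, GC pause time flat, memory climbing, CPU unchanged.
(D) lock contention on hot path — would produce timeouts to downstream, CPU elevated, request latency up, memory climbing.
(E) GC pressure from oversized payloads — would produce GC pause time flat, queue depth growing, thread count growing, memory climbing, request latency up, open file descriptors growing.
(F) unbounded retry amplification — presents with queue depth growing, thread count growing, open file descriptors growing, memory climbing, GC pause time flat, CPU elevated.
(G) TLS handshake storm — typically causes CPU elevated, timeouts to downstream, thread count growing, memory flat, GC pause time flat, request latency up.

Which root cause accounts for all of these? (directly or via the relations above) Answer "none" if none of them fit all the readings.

Checking each candidate against the observations:
(A) slow downstream dependency — fails on GC pause time flat, queue depth growing (predicts GC pause time up, not GC pause time flat)
(B) connection leak — request latency up match; GC pause time flat match; timeouts to downstream match; CPU elevated miss; memory climbing match; thread count growing match; queue depth growing miss
(C) DNS resolution stall — fails on timeouts to downstream, CPU elevated (predicts CPU unchanged, not CPU elevated)
(D) lock contention on hot path — request latency up match; GC pause time flat miss; timeouts to downstream match; CPU elevated match; memory climbing match; thread count growing miss; queue depth growing miss
(E) GC pressure from oversized payloads — does not account for timeouts to downstream, CPU elevated
(F) unbounded retry amplification — request latency up miss; GC pause time flat match; timeouts to downstream miss; CPU elevated match; memory climbing match; thread count growing match; queue depth growing match
(G) TLS handshake storm — fails on memory climbing, queue depth growing (predicts memory flat, not memory climbing)
No candidate is consistent with all observations.

none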